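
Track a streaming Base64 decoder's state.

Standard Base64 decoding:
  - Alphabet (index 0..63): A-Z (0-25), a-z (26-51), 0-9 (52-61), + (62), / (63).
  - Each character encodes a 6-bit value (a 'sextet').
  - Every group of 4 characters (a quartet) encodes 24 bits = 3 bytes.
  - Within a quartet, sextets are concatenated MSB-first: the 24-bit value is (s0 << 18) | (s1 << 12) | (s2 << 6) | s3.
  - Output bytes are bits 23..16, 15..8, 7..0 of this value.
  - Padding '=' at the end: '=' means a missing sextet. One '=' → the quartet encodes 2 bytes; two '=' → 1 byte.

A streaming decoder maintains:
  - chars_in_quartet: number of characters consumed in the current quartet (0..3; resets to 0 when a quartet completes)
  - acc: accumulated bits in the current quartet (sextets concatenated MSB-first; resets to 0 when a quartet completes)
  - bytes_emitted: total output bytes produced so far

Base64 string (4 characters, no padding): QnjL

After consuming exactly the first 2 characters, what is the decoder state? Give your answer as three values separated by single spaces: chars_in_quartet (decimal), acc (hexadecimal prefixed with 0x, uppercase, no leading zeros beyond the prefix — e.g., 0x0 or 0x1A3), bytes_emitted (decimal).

Answer: 2 0x427 0

Derivation:
After char 0 ('Q'=16): chars_in_quartet=1 acc=0x10 bytes_emitted=0
After char 1 ('n'=39): chars_in_quartet=2 acc=0x427 bytes_emitted=0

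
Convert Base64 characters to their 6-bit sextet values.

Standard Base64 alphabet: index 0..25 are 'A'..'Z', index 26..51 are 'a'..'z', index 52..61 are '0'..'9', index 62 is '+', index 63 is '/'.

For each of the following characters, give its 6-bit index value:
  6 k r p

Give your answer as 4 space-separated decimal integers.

Answer: 58 36 43 41

Derivation:
'6': 0..9 range, 52 + ord('6') − ord('0') = 58
'k': a..z range, 26 + ord('k') − ord('a') = 36
'r': a..z range, 26 + ord('r') − ord('a') = 43
'p': a..z range, 26 + ord('p') − ord('a') = 41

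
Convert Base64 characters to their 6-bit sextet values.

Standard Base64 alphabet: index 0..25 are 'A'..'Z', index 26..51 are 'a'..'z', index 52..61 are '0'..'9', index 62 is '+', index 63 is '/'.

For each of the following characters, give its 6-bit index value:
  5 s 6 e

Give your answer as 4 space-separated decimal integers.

'5': 0..9 range, 52 + ord('5') − ord('0') = 57
's': a..z range, 26 + ord('s') − ord('a') = 44
'6': 0..9 range, 52 + ord('6') − ord('0') = 58
'e': a..z range, 26 + ord('e') − ord('a') = 30

Answer: 57 44 58 30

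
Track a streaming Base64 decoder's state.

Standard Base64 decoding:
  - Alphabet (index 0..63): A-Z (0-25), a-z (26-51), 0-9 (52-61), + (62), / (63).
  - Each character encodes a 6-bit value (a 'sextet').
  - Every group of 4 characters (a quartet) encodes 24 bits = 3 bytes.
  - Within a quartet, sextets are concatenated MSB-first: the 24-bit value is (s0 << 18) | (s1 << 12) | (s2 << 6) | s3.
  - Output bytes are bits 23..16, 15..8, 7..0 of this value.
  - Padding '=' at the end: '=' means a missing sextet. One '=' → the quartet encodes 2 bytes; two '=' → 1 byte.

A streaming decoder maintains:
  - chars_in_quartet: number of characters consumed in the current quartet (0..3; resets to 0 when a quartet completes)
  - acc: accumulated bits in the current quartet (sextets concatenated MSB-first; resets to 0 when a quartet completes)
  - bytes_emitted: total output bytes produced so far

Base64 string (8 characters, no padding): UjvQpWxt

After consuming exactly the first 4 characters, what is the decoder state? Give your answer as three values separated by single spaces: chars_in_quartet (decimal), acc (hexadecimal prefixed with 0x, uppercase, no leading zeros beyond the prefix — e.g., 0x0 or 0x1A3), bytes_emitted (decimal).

Answer: 0 0x0 3

Derivation:
After char 0 ('U'=20): chars_in_quartet=1 acc=0x14 bytes_emitted=0
After char 1 ('j'=35): chars_in_quartet=2 acc=0x523 bytes_emitted=0
After char 2 ('v'=47): chars_in_quartet=3 acc=0x148EF bytes_emitted=0
After char 3 ('Q'=16): chars_in_quartet=4 acc=0x523BD0 -> emit 52 3B D0, reset; bytes_emitted=3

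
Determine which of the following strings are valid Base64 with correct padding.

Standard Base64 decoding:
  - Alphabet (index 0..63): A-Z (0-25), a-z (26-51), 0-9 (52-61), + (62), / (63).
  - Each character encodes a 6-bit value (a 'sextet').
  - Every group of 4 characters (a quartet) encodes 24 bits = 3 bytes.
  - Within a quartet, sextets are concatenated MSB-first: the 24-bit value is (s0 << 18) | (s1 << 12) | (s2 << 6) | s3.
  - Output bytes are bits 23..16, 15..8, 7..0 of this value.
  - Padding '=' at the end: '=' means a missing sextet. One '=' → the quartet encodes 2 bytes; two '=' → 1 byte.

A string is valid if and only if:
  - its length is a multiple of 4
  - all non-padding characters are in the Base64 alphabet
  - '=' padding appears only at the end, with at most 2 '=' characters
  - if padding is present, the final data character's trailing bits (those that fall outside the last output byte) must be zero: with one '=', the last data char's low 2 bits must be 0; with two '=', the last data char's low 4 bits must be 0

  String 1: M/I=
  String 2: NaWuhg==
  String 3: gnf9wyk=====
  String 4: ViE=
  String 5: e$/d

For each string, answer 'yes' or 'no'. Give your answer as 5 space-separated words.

Answer: yes yes no yes no

Derivation:
String 1: 'M/I=' → valid
String 2: 'NaWuhg==' → valid
String 3: 'gnf9wyk=====' → invalid (5 pad chars (max 2))
String 4: 'ViE=' → valid
String 5: 'e$/d' → invalid (bad char(s): ['$'])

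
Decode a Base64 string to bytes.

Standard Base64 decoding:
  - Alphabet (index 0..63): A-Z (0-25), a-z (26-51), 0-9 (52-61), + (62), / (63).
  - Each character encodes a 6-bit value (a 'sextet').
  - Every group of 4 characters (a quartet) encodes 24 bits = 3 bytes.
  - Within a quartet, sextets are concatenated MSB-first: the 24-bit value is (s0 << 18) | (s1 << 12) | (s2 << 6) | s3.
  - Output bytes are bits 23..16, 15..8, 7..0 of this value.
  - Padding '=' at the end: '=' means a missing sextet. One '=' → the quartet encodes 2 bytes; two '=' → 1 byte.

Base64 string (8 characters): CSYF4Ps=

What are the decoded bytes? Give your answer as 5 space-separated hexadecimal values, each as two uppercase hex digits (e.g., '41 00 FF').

After char 0 ('C'=2): chars_in_quartet=1 acc=0x2 bytes_emitted=0
After char 1 ('S'=18): chars_in_quartet=2 acc=0x92 bytes_emitted=0
After char 2 ('Y'=24): chars_in_quartet=3 acc=0x2498 bytes_emitted=0
After char 3 ('F'=5): chars_in_quartet=4 acc=0x92605 -> emit 09 26 05, reset; bytes_emitted=3
After char 4 ('4'=56): chars_in_quartet=1 acc=0x38 bytes_emitted=3
After char 5 ('P'=15): chars_in_quartet=2 acc=0xE0F bytes_emitted=3
After char 6 ('s'=44): chars_in_quartet=3 acc=0x383EC bytes_emitted=3
Padding '=': partial quartet acc=0x383EC -> emit E0 FB; bytes_emitted=5

Answer: 09 26 05 E0 FB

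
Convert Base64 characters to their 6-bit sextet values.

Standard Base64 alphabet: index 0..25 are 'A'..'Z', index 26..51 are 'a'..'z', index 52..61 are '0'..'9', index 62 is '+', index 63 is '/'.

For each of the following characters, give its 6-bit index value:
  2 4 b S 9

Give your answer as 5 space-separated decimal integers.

'2': 0..9 range, 52 + ord('2') − ord('0') = 54
'4': 0..9 range, 52 + ord('4') − ord('0') = 56
'b': a..z range, 26 + ord('b') − ord('a') = 27
'S': A..Z range, ord('S') − ord('A') = 18
'9': 0..9 range, 52 + ord('9') − ord('0') = 61

Answer: 54 56 27 18 61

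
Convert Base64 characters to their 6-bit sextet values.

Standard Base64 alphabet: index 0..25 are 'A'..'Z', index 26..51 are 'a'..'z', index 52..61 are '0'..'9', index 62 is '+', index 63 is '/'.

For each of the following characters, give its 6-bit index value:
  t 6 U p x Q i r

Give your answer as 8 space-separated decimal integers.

Answer: 45 58 20 41 49 16 34 43

Derivation:
't': a..z range, 26 + ord('t') − ord('a') = 45
'6': 0..9 range, 52 + ord('6') − ord('0') = 58
'U': A..Z range, ord('U') − ord('A') = 20
'p': a..z range, 26 + ord('p') − ord('a') = 41
'x': a..z range, 26 + ord('x') − ord('a') = 49
'Q': A..Z range, ord('Q') − ord('A') = 16
'i': a..z range, 26 + ord('i') − ord('a') = 34
'r': a..z range, 26 + ord('r') − ord('a') = 43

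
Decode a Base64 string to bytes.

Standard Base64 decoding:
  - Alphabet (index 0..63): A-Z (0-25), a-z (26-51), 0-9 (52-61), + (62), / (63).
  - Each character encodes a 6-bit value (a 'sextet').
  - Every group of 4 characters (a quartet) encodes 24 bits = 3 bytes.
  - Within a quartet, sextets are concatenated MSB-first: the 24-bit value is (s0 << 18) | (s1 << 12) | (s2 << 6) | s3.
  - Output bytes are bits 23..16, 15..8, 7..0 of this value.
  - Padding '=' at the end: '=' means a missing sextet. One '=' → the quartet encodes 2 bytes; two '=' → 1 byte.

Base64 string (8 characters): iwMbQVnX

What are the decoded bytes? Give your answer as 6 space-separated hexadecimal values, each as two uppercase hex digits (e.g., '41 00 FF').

Answer: 8B 03 1B 41 59 D7

Derivation:
After char 0 ('i'=34): chars_in_quartet=1 acc=0x22 bytes_emitted=0
After char 1 ('w'=48): chars_in_quartet=2 acc=0x8B0 bytes_emitted=0
After char 2 ('M'=12): chars_in_quartet=3 acc=0x22C0C bytes_emitted=0
After char 3 ('b'=27): chars_in_quartet=4 acc=0x8B031B -> emit 8B 03 1B, reset; bytes_emitted=3
After char 4 ('Q'=16): chars_in_quartet=1 acc=0x10 bytes_emitted=3
After char 5 ('V'=21): chars_in_quartet=2 acc=0x415 bytes_emitted=3
After char 6 ('n'=39): chars_in_quartet=3 acc=0x10567 bytes_emitted=3
After char 7 ('X'=23): chars_in_quartet=4 acc=0x4159D7 -> emit 41 59 D7, reset; bytes_emitted=6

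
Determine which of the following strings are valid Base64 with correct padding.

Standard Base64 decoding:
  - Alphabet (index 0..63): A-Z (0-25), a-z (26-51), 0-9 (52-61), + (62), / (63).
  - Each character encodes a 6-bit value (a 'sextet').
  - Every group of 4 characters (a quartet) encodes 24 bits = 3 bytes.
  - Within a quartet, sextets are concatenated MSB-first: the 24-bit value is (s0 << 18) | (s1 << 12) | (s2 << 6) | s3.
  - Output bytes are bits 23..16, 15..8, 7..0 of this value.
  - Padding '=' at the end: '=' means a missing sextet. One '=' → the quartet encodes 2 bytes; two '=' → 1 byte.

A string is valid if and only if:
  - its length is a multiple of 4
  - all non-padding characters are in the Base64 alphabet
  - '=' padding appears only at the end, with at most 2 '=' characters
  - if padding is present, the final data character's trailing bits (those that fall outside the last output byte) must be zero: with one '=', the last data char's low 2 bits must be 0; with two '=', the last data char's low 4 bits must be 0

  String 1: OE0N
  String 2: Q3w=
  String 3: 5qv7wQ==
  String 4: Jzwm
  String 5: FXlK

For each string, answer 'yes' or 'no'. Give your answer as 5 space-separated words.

Answer: yes yes yes yes yes

Derivation:
String 1: 'OE0N' → valid
String 2: 'Q3w=' → valid
String 3: '5qv7wQ==' → valid
String 4: 'Jzwm' → valid
String 5: 'FXlK' → valid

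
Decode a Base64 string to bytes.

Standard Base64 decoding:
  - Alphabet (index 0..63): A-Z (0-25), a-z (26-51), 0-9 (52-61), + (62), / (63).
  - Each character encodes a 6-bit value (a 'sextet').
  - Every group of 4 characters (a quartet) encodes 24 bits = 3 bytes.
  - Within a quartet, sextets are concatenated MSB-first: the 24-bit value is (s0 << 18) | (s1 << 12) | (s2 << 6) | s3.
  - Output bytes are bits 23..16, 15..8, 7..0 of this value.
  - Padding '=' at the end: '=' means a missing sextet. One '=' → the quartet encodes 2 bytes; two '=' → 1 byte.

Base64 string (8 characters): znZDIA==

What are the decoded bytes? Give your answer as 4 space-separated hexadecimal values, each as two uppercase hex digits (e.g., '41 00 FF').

After char 0 ('z'=51): chars_in_quartet=1 acc=0x33 bytes_emitted=0
After char 1 ('n'=39): chars_in_quartet=2 acc=0xCE7 bytes_emitted=0
After char 2 ('Z'=25): chars_in_quartet=3 acc=0x339D9 bytes_emitted=0
After char 3 ('D'=3): chars_in_quartet=4 acc=0xCE7643 -> emit CE 76 43, reset; bytes_emitted=3
After char 4 ('I'=8): chars_in_quartet=1 acc=0x8 bytes_emitted=3
After char 5 ('A'=0): chars_in_quartet=2 acc=0x200 bytes_emitted=3
Padding '==': partial quartet acc=0x200 -> emit 20; bytes_emitted=4

Answer: CE 76 43 20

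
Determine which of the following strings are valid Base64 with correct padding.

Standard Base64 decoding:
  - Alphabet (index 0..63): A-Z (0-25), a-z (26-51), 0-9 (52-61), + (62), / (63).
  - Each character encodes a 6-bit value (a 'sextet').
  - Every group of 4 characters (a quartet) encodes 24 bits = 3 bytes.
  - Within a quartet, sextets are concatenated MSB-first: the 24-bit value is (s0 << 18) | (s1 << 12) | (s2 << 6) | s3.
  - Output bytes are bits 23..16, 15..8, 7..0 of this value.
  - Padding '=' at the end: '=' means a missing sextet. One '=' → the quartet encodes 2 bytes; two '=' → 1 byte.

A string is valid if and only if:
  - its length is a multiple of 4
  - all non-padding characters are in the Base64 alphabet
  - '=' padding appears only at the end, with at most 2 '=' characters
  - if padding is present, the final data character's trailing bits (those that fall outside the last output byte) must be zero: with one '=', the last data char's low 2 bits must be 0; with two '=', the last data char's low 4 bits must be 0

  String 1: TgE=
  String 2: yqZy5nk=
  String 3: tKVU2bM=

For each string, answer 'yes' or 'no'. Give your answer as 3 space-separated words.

Answer: yes yes yes

Derivation:
String 1: 'TgE=' → valid
String 2: 'yqZy5nk=' → valid
String 3: 'tKVU2bM=' → valid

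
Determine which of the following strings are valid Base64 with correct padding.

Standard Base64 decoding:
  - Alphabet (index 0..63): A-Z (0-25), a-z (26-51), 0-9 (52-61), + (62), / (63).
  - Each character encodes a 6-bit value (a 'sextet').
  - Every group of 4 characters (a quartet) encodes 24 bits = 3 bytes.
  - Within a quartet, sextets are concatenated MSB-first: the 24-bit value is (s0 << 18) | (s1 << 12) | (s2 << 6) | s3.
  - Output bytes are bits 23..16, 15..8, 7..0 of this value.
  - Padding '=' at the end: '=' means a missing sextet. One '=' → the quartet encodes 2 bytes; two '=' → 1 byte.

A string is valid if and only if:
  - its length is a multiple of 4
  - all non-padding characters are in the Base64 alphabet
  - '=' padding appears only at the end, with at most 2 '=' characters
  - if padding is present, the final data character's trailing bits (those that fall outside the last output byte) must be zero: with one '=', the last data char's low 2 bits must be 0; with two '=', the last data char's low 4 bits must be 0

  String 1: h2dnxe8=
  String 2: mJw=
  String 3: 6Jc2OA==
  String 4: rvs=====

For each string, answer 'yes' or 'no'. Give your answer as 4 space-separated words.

String 1: 'h2dnxe8=' → valid
String 2: 'mJw=' → valid
String 3: '6Jc2OA==' → valid
String 4: 'rvs=====' → invalid (5 pad chars (max 2))

Answer: yes yes yes no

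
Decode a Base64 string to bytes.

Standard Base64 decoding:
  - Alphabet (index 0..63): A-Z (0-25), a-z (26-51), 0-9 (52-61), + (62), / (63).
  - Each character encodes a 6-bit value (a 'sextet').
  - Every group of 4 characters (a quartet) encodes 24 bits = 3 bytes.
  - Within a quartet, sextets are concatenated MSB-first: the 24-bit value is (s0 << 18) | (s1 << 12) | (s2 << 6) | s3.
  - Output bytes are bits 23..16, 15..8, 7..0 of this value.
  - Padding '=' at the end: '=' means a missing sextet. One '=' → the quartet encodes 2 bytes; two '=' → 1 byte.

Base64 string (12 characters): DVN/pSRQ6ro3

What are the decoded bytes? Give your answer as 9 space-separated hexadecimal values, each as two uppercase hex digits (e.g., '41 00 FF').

After char 0 ('D'=3): chars_in_quartet=1 acc=0x3 bytes_emitted=0
After char 1 ('V'=21): chars_in_quartet=2 acc=0xD5 bytes_emitted=0
After char 2 ('N'=13): chars_in_quartet=3 acc=0x354D bytes_emitted=0
After char 3 ('/'=63): chars_in_quartet=4 acc=0xD537F -> emit 0D 53 7F, reset; bytes_emitted=3
After char 4 ('p'=41): chars_in_quartet=1 acc=0x29 bytes_emitted=3
After char 5 ('S'=18): chars_in_quartet=2 acc=0xA52 bytes_emitted=3
After char 6 ('R'=17): chars_in_quartet=3 acc=0x29491 bytes_emitted=3
After char 7 ('Q'=16): chars_in_quartet=4 acc=0xA52450 -> emit A5 24 50, reset; bytes_emitted=6
After char 8 ('6'=58): chars_in_quartet=1 acc=0x3A bytes_emitted=6
After char 9 ('r'=43): chars_in_quartet=2 acc=0xEAB bytes_emitted=6
After char 10 ('o'=40): chars_in_quartet=3 acc=0x3AAE8 bytes_emitted=6
After char 11 ('3'=55): chars_in_quartet=4 acc=0xEABA37 -> emit EA BA 37, reset; bytes_emitted=9

Answer: 0D 53 7F A5 24 50 EA BA 37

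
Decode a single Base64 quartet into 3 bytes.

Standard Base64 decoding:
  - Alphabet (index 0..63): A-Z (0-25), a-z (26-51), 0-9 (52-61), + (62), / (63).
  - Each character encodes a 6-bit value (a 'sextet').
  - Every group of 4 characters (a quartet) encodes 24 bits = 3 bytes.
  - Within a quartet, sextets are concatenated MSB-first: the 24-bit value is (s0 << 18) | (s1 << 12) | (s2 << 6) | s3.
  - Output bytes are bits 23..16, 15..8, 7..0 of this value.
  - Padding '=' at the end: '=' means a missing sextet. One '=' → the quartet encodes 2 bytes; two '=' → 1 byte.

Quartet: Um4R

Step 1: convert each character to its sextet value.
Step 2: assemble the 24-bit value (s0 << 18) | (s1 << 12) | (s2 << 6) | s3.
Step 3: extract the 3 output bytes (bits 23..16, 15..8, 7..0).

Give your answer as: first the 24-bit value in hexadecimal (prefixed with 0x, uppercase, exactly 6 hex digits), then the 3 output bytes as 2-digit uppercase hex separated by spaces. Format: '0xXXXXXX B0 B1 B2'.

Answer: 0x526E11 52 6E 11

Derivation:
Sextets: U=20, m=38, 4=56, R=17
24-bit: (20<<18) | (38<<12) | (56<<6) | 17
      = 0x500000 | 0x026000 | 0x000E00 | 0x000011
      = 0x526E11
Bytes: (v>>16)&0xFF=52, (v>>8)&0xFF=6E, v&0xFF=11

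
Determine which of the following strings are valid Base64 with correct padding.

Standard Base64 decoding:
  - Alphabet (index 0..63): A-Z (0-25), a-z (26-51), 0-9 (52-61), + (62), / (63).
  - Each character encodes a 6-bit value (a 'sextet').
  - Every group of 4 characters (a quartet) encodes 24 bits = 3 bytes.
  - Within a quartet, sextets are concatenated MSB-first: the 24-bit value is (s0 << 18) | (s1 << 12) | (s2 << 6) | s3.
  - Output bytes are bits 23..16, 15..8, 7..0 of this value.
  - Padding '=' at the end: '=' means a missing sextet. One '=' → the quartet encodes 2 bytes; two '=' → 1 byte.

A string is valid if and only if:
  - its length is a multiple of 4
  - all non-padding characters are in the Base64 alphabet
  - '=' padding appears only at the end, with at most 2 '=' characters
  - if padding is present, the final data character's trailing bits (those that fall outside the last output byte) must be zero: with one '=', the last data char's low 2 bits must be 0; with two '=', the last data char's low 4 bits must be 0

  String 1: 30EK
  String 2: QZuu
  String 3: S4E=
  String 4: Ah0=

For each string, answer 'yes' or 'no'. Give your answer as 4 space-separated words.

String 1: '30EK' → valid
String 2: 'QZuu' → valid
String 3: 'S4E=' → valid
String 4: 'Ah0=' → valid

Answer: yes yes yes yes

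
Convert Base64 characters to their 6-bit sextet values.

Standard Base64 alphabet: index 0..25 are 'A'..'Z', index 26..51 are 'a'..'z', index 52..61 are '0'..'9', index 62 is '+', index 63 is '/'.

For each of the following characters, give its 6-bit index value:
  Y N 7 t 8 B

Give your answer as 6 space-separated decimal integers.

'Y': A..Z range, ord('Y') − ord('A') = 24
'N': A..Z range, ord('N') − ord('A') = 13
'7': 0..9 range, 52 + ord('7') − ord('0') = 59
't': a..z range, 26 + ord('t') − ord('a') = 45
'8': 0..9 range, 52 + ord('8') − ord('0') = 60
'B': A..Z range, ord('B') − ord('A') = 1

Answer: 24 13 59 45 60 1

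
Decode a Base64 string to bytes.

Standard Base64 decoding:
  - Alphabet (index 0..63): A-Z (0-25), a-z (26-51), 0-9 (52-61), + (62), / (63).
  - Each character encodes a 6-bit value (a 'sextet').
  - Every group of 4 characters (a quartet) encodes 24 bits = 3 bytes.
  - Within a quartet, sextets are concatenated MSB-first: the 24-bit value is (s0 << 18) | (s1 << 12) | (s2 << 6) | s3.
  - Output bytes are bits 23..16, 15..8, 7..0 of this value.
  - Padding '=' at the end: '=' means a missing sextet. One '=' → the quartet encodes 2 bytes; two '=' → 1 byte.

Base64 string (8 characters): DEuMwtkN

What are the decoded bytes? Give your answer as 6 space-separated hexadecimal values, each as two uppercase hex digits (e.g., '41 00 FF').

Answer: 0C 4B 8C C2 D9 0D

Derivation:
After char 0 ('D'=3): chars_in_quartet=1 acc=0x3 bytes_emitted=0
After char 1 ('E'=4): chars_in_quartet=2 acc=0xC4 bytes_emitted=0
After char 2 ('u'=46): chars_in_quartet=3 acc=0x312E bytes_emitted=0
After char 3 ('M'=12): chars_in_quartet=4 acc=0xC4B8C -> emit 0C 4B 8C, reset; bytes_emitted=3
After char 4 ('w'=48): chars_in_quartet=1 acc=0x30 bytes_emitted=3
After char 5 ('t'=45): chars_in_quartet=2 acc=0xC2D bytes_emitted=3
After char 6 ('k'=36): chars_in_quartet=3 acc=0x30B64 bytes_emitted=3
After char 7 ('N'=13): chars_in_quartet=4 acc=0xC2D90D -> emit C2 D9 0D, reset; bytes_emitted=6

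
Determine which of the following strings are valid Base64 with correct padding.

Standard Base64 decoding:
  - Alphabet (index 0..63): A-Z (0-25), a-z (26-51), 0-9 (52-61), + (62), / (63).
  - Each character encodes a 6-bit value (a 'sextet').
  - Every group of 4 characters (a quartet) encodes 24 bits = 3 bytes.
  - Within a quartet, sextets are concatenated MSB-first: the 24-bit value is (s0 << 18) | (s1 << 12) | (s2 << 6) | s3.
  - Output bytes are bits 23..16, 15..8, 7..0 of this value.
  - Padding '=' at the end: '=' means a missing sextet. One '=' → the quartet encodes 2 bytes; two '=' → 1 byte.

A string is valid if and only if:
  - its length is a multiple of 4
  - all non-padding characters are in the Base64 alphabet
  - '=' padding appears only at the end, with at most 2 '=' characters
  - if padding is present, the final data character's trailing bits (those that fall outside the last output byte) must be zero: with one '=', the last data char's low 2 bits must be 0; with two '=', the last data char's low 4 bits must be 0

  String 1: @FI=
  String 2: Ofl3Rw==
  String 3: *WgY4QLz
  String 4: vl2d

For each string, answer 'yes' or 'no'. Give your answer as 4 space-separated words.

String 1: '@FI=' → invalid (bad char(s): ['@'])
String 2: 'Ofl3Rw==' → valid
String 3: '*WgY4QLz' → invalid (bad char(s): ['*'])
String 4: 'vl2d' → valid

Answer: no yes no yes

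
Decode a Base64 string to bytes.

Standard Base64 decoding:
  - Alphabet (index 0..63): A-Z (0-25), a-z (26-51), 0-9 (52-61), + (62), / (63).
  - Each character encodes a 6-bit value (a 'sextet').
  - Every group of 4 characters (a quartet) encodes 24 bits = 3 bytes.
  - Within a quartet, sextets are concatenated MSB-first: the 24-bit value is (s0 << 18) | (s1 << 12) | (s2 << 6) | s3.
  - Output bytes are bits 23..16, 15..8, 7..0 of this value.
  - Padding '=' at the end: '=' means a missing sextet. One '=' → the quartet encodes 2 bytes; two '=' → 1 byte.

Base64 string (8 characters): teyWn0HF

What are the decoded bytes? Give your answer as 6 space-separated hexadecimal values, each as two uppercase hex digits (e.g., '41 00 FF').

After char 0 ('t'=45): chars_in_quartet=1 acc=0x2D bytes_emitted=0
After char 1 ('e'=30): chars_in_quartet=2 acc=0xB5E bytes_emitted=0
After char 2 ('y'=50): chars_in_quartet=3 acc=0x2D7B2 bytes_emitted=0
After char 3 ('W'=22): chars_in_quartet=4 acc=0xB5EC96 -> emit B5 EC 96, reset; bytes_emitted=3
After char 4 ('n'=39): chars_in_quartet=1 acc=0x27 bytes_emitted=3
After char 5 ('0'=52): chars_in_quartet=2 acc=0x9F4 bytes_emitted=3
After char 6 ('H'=7): chars_in_quartet=3 acc=0x27D07 bytes_emitted=3
After char 7 ('F'=5): chars_in_quartet=4 acc=0x9F41C5 -> emit 9F 41 C5, reset; bytes_emitted=6

Answer: B5 EC 96 9F 41 C5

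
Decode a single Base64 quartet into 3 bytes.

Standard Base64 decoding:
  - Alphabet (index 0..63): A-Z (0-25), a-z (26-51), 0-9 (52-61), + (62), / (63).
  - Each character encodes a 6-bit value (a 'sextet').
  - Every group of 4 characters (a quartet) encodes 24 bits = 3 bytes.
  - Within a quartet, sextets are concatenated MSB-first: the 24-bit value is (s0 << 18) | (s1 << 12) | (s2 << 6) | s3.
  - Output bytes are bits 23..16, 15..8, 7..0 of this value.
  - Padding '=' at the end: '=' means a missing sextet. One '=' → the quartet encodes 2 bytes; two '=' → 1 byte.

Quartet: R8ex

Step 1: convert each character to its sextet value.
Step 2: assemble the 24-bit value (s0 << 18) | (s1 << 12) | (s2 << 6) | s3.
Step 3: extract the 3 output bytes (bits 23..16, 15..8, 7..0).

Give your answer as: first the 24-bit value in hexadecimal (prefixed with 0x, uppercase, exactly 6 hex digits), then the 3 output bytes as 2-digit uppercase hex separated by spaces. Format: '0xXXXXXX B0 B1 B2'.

Sextets: R=17, 8=60, e=30, x=49
24-bit: (17<<18) | (60<<12) | (30<<6) | 49
      = 0x440000 | 0x03C000 | 0x000780 | 0x000031
      = 0x47C7B1
Bytes: (v>>16)&0xFF=47, (v>>8)&0xFF=C7, v&0xFF=B1

Answer: 0x47C7B1 47 C7 B1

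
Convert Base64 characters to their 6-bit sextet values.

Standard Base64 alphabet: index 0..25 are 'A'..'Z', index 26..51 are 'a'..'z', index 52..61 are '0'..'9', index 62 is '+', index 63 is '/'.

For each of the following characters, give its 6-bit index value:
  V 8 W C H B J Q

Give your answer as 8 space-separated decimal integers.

'V': A..Z range, ord('V') − ord('A') = 21
'8': 0..9 range, 52 + ord('8') − ord('0') = 60
'W': A..Z range, ord('W') − ord('A') = 22
'C': A..Z range, ord('C') − ord('A') = 2
'H': A..Z range, ord('H') − ord('A') = 7
'B': A..Z range, ord('B') − ord('A') = 1
'J': A..Z range, ord('J') − ord('A') = 9
'Q': A..Z range, ord('Q') − ord('A') = 16

Answer: 21 60 22 2 7 1 9 16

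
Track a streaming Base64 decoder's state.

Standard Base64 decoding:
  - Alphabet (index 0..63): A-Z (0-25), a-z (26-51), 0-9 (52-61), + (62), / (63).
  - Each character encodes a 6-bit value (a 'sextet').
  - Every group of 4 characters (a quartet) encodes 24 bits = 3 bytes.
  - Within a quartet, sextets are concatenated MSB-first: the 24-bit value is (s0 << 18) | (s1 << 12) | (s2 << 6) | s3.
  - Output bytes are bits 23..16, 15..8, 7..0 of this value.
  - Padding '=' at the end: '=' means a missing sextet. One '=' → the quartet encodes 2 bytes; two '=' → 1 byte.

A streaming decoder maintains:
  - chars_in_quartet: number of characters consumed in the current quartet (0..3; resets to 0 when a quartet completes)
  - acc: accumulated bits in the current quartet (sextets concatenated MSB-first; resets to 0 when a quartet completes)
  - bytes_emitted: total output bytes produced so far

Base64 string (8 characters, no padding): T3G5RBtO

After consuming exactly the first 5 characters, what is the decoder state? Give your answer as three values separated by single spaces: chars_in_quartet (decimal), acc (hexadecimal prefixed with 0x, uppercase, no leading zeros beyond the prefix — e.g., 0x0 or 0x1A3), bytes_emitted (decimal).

Answer: 1 0x11 3

Derivation:
After char 0 ('T'=19): chars_in_quartet=1 acc=0x13 bytes_emitted=0
After char 1 ('3'=55): chars_in_quartet=2 acc=0x4F7 bytes_emitted=0
After char 2 ('G'=6): chars_in_quartet=3 acc=0x13DC6 bytes_emitted=0
After char 3 ('5'=57): chars_in_quartet=4 acc=0x4F71B9 -> emit 4F 71 B9, reset; bytes_emitted=3
After char 4 ('R'=17): chars_in_quartet=1 acc=0x11 bytes_emitted=3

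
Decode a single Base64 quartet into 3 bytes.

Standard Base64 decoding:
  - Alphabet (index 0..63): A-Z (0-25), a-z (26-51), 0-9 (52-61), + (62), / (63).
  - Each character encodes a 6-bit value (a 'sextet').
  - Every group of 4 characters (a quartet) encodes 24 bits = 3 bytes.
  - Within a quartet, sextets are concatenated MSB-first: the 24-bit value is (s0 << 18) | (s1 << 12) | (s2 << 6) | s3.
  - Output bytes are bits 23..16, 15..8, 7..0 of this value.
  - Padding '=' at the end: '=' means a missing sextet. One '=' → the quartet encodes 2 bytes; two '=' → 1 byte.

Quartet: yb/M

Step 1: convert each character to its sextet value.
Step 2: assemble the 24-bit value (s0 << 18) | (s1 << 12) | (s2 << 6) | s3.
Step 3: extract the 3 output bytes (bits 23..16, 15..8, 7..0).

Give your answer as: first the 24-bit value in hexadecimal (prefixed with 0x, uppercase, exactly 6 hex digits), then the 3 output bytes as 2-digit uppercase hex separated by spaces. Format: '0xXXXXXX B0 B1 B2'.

Sextets: y=50, b=27, /=63, M=12
24-bit: (50<<18) | (27<<12) | (63<<6) | 12
      = 0xC80000 | 0x01B000 | 0x000FC0 | 0x00000C
      = 0xC9BFCC
Bytes: (v>>16)&0xFF=C9, (v>>8)&0xFF=BF, v&0xFF=CC

Answer: 0xC9BFCC C9 BF CC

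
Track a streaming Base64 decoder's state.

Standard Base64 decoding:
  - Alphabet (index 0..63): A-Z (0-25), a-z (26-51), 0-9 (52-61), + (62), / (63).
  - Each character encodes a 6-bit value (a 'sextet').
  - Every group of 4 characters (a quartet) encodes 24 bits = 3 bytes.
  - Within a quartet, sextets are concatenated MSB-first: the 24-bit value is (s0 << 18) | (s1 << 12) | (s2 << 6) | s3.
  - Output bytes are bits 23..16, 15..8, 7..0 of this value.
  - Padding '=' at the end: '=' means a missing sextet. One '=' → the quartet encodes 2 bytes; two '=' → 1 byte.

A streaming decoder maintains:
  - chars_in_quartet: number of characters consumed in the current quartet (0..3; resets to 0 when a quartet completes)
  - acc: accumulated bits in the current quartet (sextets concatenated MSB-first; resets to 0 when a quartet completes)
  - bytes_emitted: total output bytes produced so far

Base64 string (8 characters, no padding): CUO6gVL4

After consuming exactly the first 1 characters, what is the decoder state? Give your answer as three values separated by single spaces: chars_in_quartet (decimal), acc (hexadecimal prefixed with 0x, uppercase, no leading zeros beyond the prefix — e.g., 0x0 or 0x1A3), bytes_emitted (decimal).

After char 0 ('C'=2): chars_in_quartet=1 acc=0x2 bytes_emitted=0

Answer: 1 0x2 0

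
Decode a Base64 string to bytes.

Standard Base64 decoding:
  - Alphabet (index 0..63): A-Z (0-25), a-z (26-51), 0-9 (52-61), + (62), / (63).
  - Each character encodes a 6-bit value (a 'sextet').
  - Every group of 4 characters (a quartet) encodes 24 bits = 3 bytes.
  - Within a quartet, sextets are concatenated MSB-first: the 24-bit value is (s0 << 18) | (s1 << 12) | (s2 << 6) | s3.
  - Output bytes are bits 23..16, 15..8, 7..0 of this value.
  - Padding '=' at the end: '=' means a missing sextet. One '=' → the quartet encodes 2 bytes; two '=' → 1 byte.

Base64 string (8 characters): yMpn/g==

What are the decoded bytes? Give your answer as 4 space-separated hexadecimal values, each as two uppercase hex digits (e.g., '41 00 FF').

Answer: C8 CA 67 FE

Derivation:
After char 0 ('y'=50): chars_in_quartet=1 acc=0x32 bytes_emitted=0
After char 1 ('M'=12): chars_in_quartet=2 acc=0xC8C bytes_emitted=0
After char 2 ('p'=41): chars_in_quartet=3 acc=0x32329 bytes_emitted=0
After char 3 ('n'=39): chars_in_quartet=4 acc=0xC8CA67 -> emit C8 CA 67, reset; bytes_emitted=3
After char 4 ('/'=63): chars_in_quartet=1 acc=0x3F bytes_emitted=3
After char 5 ('g'=32): chars_in_quartet=2 acc=0xFE0 bytes_emitted=3
Padding '==': partial quartet acc=0xFE0 -> emit FE; bytes_emitted=4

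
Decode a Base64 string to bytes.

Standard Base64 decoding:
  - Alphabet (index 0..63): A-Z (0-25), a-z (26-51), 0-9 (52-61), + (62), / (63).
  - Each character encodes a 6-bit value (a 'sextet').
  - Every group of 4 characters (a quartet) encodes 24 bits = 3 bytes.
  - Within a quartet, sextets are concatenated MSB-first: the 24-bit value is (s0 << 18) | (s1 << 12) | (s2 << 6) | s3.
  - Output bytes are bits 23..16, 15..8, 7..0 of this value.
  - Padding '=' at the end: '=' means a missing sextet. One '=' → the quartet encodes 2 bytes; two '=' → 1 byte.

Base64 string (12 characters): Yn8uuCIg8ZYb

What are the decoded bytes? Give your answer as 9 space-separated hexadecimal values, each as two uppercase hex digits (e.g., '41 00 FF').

After char 0 ('Y'=24): chars_in_quartet=1 acc=0x18 bytes_emitted=0
After char 1 ('n'=39): chars_in_quartet=2 acc=0x627 bytes_emitted=0
After char 2 ('8'=60): chars_in_quartet=3 acc=0x189FC bytes_emitted=0
After char 3 ('u'=46): chars_in_quartet=4 acc=0x627F2E -> emit 62 7F 2E, reset; bytes_emitted=3
After char 4 ('u'=46): chars_in_quartet=1 acc=0x2E bytes_emitted=3
After char 5 ('C'=2): chars_in_quartet=2 acc=0xB82 bytes_emitted=3
After char 6 ('I'=8): chars_in_quartet=3 acc=0x2E088 bytes_emitted=3
After char 7 ('g'=32): chars_in_quartet=4 acc=0xB82220 -> emit B8 22 20, reset; bytes_emitted=6
After char 8 ('8'=60): chars_in_quartet=1 acc=0x3C bytes_emitted=6
After char 9 ('Z'=25): chars_in_quartet=2 acc=0xF19 bytes_emitted=6
After char 10 ('Y'=24): chars_in_quartet=3 acc=0x3C658 bytes_emitted=6
After char 11 ('b'=27): chars_in_quartet=4 acc=0xF1961B -> emit F1 96 1B, reset; bytes_emitted=9

Answer: 62 7F 2E B8 22 20 F1 96 1B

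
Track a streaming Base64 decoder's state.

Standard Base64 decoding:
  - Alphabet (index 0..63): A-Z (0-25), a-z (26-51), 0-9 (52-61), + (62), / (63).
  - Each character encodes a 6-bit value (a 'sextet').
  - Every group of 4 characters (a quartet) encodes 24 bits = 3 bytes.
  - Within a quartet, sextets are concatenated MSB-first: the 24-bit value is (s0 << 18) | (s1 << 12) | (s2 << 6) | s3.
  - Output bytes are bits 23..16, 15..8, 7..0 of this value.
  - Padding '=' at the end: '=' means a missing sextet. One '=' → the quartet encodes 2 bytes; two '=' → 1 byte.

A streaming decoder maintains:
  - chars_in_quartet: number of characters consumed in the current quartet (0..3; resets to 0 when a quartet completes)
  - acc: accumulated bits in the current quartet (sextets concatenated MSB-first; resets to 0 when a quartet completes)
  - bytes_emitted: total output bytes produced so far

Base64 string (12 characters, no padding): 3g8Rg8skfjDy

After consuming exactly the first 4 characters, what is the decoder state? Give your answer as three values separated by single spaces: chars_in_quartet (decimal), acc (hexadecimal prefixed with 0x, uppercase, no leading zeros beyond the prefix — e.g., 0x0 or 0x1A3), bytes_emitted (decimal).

After char 0 ('3'=55): chars_in_quartet=1 acc=0x37 bytes_emitted=0
After char 1 ('g'=32): chars_in_quartet=2 acc=0xDE0 bytes_emitted=0
After char 2 ('8'=60): chars_in_quartet=3 acc=0x3783C bytes_emitted=0
After char 3 ('R'=17): chars_in_quartet=4 acc=0xDE0F11 -> emit DE 0F 11, reset; bytes_emitted=3

Answer: 0 0x0 3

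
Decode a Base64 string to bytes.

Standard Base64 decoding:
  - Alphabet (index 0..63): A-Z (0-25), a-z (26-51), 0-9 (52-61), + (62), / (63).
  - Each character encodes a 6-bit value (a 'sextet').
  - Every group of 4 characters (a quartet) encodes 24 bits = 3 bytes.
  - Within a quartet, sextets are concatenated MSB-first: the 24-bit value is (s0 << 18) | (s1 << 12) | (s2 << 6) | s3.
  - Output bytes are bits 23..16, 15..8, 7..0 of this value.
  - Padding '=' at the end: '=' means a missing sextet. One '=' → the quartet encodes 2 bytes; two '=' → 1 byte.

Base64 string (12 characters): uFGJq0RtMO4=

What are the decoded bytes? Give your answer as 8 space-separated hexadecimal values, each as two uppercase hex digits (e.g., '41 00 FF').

Answer: B8 51 89 AB 44 6D 30 EE

Derivation:
After char 0 ('u'=46): chars_in_quartet=1 acc=0x2E bytes_emitted=0
After char 1 ('F'=5): chars_in_quartet=2 acc=0xB85 bytes_emitted=0
After char 2 ('G'=6): chars_in_quartet=3 acc=0x2E146 bytes_emitted=0
After char 3 ('J'=9): chars_in_quartet=4 acc=0xB85189 -> emit B8 51 89, reset; bytes_emitted=3
After char 4 ('q'=42): chars_in_quartet=1 acc=0x2A bytes_emitted=3
After char 5 ('0'=52): chars_in_quartet=2 acc=0xAB4 bytes_emitted=3
After char 6 ('R'=17): chars_in_quartet=3 acc=0x2AD11 bytes_emitted=3
After char 7 ('t'=45): chars_in_quartet=4 acc=0xAB446D -> emit AB 44 6D, reset; bytes_emitted=6
After char 8 ('M'=12): chars_in_quartet=1 acc=0xC bytes_emitted=6
After char 9 ('O'=14): chars_in_quartet=2 acc=0x30E bytes_emitted=6
After char 10 ('4'=56): chars_in_quartet=3 acc=0xC3B8 bytes_emitted=6
Padding '=': partial quartet acc=0xC3B8 -> emit 30 EE; bytes_emitted=8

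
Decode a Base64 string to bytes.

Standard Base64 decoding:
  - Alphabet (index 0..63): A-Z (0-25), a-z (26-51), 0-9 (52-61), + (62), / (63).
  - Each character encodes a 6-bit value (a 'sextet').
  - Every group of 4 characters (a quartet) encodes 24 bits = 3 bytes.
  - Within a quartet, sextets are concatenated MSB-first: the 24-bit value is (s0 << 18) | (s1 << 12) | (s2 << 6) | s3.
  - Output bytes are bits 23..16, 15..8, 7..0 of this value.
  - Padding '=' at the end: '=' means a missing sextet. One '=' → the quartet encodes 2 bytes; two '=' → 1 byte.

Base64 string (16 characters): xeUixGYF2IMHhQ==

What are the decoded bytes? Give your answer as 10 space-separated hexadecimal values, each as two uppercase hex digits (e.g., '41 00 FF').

Answer: C5 E5 22 C4 66 05 D8 83 07 85

Derivation:
After char 0 ('x'=49): chars_in_quartet=1 acc=0x31 bytes_emitted=0
After char 1 ('e'=30): chars_in_quartet=2 acc=0xC5E bytes_emitted=0
After char 2 ('U'=20): chars_in_quartet=3 acc=0x31794 bytes_emitted=0
After char 3 ('i'=34): chars_in_quartet=4 acc=0xC5E522 -> emit C5 E5 22, reset; bytes_emitted=3
After char 4 ('x'=49): chars_in_quartet=1 acc=0x31 bytes_emitted=3
After char 5 ('G'=6): chars_in_quartet=2 acc=0xC46 bytes_emitted=3
After char 6 ('Y'=24): chars_in_quartet=3 acc=0x31198 bytes_emitted=3
After char 7 ('F'=5): chars_in_quartet=4 acc=0xC46605 -> emit C4 66 05, reset; bytes_emitted=6
After char 8 ('2'=54): chars_in_quartet=1 acc=0x36 bytes_emitted=6
After char 9 ('I'=8): chars_in_quartet=2 acc=0xD88 bytes_emitted=6
After char 10 ('M'=12): chars_in_quartet=3 acc=0x3620C bytes_emitted=6
After char 11 ('H'=7): chars_in_quartet=4 acc=0xD88307 -> emit D8 83 07, reset; bytes_emitted=9
After char 12 ('h'=33): chars_in_quartet=1 acc=0x21 bytes_emitted=9
After char 13 ('Q'=16): chars_in_quartet=2 acc=0x850 bytes_emitted=9
Padding '==': partial quartet acc=0x850 -> emit 85; bytes_emitted=10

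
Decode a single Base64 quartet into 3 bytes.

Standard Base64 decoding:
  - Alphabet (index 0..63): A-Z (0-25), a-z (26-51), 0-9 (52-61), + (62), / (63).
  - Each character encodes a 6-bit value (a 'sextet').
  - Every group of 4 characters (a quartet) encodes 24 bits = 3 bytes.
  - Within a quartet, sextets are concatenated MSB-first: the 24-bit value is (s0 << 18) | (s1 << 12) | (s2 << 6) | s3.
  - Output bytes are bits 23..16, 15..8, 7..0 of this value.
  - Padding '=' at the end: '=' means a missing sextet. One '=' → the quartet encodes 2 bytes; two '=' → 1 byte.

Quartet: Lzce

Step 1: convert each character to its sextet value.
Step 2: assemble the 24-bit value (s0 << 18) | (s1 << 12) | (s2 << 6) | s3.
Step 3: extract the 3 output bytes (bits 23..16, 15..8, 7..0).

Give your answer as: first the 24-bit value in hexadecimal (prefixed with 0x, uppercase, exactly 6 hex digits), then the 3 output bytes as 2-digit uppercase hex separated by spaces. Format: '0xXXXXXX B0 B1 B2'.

Sextets: L=11, z=51, c=28, e=30
24-bit: (11<<18) | (51<<12) | (28<<6) | 30
      = 0x2C0000 | 0x033000 | 0x000700 | 0x00001E
      = 0x2F371E
Bytes: (v>>16)&0xFF=2F, (v>>8)&0xFF=37, v&0xFF=1E

Answer: 0x2F371E 2F 37 1E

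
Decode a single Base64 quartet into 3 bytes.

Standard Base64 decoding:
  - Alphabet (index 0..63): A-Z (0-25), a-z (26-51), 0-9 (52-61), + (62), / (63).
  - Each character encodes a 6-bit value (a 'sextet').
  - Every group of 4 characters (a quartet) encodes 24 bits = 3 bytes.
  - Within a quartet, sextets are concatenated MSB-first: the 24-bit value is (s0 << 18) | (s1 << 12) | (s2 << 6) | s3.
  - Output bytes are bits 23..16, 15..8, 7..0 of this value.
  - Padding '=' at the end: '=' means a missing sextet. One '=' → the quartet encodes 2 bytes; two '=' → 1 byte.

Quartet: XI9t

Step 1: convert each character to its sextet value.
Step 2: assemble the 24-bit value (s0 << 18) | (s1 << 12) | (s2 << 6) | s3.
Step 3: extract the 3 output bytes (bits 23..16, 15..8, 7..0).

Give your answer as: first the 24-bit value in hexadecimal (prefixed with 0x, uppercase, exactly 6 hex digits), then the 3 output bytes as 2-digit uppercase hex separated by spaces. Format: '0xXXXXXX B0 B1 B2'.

Answer: 0x5C8F6D 5C 8F 6D

Derivation:
Sextets: X=23, I=8, 9=61, t=45
24-bit: (23<<18) | (8<<12) | (61<<6) | 45
      = 0x5C0000 | 0x008000 | 0x000F40 | 0x00002D
      = 0x5C8F6D
Bytes: (v>>16)&0xFF=5C, (v>>8)&0xFF=8F, v&0xFF=6D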